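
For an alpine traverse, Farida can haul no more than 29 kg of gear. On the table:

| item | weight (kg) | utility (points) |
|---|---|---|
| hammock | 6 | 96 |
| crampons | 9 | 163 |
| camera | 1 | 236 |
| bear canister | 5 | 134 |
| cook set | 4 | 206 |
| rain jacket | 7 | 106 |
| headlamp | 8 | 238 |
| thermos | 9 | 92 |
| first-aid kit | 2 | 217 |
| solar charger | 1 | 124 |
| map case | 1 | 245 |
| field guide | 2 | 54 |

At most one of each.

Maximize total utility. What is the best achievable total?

A density-first pass picks camera + bear canister + cook set + headlamp + first-aid kit + solar charger + map case + field guide — 1454 at 24 kg.
Dropping field guide frees 2 kg; slotting in rain jacket (7 kg) lifts the total to 1506 at 29 kg.

1506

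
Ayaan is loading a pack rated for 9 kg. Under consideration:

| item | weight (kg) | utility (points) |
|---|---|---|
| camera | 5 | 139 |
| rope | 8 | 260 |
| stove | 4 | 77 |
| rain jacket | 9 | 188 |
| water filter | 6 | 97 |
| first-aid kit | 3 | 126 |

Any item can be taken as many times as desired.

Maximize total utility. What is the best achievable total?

378

By utility per kg: first-aid kit 42.00, rope 32.50, camera 27.80 lead.
Taking 3×first-aid kit: 9 kg used, 378 in utility.
Nothing else within 9 kg beats 378.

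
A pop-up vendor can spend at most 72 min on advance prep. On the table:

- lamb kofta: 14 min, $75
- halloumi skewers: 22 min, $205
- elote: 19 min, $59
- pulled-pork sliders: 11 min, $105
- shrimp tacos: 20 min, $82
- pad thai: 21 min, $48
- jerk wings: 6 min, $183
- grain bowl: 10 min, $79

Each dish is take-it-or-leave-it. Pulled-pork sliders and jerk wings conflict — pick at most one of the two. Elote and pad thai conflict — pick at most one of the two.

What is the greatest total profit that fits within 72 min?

624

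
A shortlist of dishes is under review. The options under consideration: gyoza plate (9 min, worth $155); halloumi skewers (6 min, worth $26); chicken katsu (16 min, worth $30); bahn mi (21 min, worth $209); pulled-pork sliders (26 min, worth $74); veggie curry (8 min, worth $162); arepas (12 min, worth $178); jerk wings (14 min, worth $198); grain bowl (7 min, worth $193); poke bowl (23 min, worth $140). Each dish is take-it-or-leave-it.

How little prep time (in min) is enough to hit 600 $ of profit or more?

Look for the lowest-prep combination reaching 600.
gyoza plate + veggie curry + arepas + grain bowl reaches 688 using 36 min.
Below 36 min the best achievable stays under 600.

36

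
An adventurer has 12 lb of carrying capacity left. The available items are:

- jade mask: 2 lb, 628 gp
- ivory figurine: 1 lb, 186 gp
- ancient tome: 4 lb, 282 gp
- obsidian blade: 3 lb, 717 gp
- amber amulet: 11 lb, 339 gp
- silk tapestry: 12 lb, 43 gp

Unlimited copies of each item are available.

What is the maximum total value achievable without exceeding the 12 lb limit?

3768

Taking 6×jade mask: 12 lb used, 3768 in value.
No other feasible combination exceeds 3768.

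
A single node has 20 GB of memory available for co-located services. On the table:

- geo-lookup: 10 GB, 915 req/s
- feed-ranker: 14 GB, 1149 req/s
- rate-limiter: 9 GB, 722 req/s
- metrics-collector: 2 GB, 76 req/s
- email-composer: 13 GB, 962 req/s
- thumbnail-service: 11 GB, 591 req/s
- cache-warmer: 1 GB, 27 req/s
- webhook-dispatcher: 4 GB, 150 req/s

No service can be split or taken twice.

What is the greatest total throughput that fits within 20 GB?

Taking geo-lookup + rate-limiter + cache-warmer: 20 GB used, 1664 in throughput.
That's the maximum — no swap from here does better than 1664.

1664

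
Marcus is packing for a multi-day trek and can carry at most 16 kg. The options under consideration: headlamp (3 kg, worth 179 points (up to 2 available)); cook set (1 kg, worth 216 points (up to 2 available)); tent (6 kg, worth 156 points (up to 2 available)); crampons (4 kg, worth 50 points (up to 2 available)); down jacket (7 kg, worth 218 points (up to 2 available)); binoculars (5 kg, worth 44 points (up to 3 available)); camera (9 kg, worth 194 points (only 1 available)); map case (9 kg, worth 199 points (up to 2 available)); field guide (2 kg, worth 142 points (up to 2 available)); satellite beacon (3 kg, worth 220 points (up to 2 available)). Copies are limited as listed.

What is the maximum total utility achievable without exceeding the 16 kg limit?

1372

The ratio heuristic lands on headlamp + 2×cook set + 2×field guide + 2×satellite beacon (1335) but leaves 1 kg idle.
Dropping field guide frees 2 kg; slotting in headlamp (3 kg) lifts the total to 1372 at 16 kg.
Every other selection either busts 16 kg or exceeds an availability limit or fails to beat 1372.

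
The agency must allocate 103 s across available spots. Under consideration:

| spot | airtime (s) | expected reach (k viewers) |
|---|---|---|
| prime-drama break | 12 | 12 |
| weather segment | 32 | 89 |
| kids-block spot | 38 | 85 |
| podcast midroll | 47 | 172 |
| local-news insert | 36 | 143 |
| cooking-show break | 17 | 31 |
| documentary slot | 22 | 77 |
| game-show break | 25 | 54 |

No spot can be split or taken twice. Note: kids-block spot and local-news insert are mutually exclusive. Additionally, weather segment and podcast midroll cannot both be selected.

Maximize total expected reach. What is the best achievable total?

346

Density check — local-news insert 3.97, podcast midroll 3.66, documentary slot 3.50 are the best per s.
Taking podcast midroll + local-news insert + cooking-show break: 100 s used, 346 in expected reach.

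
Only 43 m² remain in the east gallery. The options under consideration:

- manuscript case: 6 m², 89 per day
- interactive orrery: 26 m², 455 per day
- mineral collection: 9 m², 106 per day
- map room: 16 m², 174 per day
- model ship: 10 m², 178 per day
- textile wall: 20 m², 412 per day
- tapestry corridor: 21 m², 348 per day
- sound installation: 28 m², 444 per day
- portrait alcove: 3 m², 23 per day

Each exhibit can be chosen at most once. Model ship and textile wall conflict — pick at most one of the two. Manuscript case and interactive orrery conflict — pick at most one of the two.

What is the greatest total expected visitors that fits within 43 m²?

760

Taking textile wall + tapestry corridor: 41 m² used, 760 in expected visitors.
Next best is manuscript case + map room + textile wall at 675 (42 m²) — short by 85.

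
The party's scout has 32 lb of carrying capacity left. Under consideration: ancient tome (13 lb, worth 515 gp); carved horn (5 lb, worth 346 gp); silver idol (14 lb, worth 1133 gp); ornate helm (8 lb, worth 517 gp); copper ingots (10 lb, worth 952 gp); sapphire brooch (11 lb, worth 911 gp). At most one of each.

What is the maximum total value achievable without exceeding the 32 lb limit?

2602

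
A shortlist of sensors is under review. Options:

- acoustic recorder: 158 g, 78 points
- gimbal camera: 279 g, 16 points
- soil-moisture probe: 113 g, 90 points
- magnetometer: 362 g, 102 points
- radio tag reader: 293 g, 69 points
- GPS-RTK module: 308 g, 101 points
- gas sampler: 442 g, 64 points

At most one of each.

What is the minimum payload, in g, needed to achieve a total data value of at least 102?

271

Need the lightest bundle worth ≥ 102.
acoustic recorder + soil-moisture probe reaches 168 using 271 g.
No combination under 271 g hits 102.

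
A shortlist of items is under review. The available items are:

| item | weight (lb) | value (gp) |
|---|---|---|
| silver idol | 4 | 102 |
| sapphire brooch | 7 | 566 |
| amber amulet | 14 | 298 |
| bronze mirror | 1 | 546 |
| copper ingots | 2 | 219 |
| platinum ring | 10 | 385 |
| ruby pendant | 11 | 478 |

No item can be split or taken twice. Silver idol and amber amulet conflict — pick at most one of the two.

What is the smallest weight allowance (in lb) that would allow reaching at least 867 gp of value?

7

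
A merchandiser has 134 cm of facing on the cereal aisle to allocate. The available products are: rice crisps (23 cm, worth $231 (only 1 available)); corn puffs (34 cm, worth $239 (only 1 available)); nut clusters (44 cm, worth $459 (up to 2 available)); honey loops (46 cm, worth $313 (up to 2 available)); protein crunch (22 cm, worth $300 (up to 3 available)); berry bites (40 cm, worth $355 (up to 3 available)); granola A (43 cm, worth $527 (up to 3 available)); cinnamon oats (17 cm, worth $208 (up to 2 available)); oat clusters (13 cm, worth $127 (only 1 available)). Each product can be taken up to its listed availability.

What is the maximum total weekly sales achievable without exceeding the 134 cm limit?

Density check — protein crunch 13.64, granola A 12.26, cinnamon oats 12.24, nut clusters 10.43 are the best per cm.
Greedy by ratio would take 3×protein crunch + granola A + cinnamon oats: 126 cm used, total 1635.
Replace protein crunch with cinnamon oats + oat clusters: the trade gains 35 net, giving 1670 at 134 cm.

1670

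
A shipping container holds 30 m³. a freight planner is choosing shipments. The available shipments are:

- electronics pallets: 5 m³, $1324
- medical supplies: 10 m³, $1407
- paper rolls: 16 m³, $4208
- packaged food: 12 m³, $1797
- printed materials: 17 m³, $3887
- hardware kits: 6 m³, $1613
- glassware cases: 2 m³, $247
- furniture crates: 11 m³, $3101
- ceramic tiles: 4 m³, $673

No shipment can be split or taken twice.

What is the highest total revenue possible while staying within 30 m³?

7556

By revenue per m³: furniture crates 281.91, hardware kits 268.83, electronics pallets 264.80 lead.
Filling by ratio: electronics pallets + hardware kits + glassware cases + furniture crates + ceramic tiles for 6958, with 2 m³ left unused.
Dropping electronics pallets and hardware kits and ceramic tiles frees 15 m³; slotting in paper rolls (16 m³) lifts the total to 7556 at 29 m³.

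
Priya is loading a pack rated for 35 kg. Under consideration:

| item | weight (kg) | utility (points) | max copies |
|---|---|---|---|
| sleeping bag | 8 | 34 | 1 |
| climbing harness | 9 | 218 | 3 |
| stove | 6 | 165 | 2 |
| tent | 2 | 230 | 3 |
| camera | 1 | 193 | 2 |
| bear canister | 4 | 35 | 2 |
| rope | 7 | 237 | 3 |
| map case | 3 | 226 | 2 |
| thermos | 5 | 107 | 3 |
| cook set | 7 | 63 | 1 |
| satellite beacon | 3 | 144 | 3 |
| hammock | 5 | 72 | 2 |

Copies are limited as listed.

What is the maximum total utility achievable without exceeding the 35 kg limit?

2304

3×tent + 2×camera + rope + 2×map case + thermos + 3×satellite beacon uses 35 of the 35 kg and totals 2304.
That's the maximum — no swap from here does better than 2304.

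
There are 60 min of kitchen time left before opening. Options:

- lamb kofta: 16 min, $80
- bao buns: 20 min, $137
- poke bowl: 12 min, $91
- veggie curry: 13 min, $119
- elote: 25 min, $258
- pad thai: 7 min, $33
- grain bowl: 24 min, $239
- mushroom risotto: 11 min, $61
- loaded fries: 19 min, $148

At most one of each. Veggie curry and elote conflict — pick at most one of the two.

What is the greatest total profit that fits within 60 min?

By profit per min: elote 10.32, grain bowl 9.96, veggie curry 9.15 lead.
Taking elote + grain bowl + mushroom risotto: 60 min used, 558 in profit.
Runner-up elote + pad thai + grain bowl tops out at 530.

558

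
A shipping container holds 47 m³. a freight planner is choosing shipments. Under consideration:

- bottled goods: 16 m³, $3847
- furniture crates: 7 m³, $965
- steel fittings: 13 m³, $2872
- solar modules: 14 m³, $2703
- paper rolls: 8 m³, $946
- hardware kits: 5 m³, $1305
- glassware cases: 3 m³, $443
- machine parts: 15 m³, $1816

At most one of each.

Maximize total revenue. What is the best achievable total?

The ratio heuristic lands on bottled goods + furniture crates + steel fittings + hardware kits + glassware cases (9432) but leaves 3 m³ idle.
The 12 m³ tied up in furniture crates and hardware kits is better spent on solar modules — total rises to 9865 (46 m³).

9865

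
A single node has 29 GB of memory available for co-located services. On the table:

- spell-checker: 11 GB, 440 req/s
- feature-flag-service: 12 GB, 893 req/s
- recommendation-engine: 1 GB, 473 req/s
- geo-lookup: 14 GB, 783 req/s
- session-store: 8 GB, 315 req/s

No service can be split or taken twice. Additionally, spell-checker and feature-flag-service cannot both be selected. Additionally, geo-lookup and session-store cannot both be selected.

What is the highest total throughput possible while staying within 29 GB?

Taking feature-flag-service + recommendation-engine + geo-lookup: 27 GB used, 2149 in throughput.
No other feasible combination exceeds 2149.

2149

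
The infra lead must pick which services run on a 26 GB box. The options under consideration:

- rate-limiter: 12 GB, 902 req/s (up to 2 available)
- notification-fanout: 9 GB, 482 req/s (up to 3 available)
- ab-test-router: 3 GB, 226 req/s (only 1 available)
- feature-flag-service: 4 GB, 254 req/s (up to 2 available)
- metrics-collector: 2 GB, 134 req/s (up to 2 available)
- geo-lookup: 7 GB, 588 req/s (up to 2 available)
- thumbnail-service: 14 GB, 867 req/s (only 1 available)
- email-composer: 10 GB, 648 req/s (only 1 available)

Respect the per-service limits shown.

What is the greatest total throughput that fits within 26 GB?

2078

Greedy by ratio would take ab-test-router + feature-flag-service + 2×metrics-collector + 2×geo-lookup: 25 GB used, total 1924.
The 11 GB tied up in ab-test-router and feature-flag-service and 2×metrics-collector is better spent on rate-limiter — total rises to 2078 (26 GB).
That's the maximum — no swap from here does better than 2078.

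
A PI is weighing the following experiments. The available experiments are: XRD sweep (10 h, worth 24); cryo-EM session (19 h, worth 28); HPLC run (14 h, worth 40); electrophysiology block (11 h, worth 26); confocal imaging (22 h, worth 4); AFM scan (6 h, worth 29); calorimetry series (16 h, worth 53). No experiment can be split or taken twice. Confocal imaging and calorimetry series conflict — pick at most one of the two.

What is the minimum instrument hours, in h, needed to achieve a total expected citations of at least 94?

31

Look for the lowest-instrument combination reaching 94.
Taking HPLC run + electrophysiology block + AFM scan gives 95 (≥ 94) for 31 h.
Any bundle with less than 31 h falls short of 94.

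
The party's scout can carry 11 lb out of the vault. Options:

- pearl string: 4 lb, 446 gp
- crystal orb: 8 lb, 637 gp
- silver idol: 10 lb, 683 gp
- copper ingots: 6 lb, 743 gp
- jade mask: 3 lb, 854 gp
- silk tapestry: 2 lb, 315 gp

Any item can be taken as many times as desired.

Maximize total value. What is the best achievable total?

2877

Density check — jade mask 284.67, silk tapestry 157.50, copper ingots 123.83 are the best per lb.
3×jade mask + silk tapestry uses 11 of the 11 lb and totals 2877.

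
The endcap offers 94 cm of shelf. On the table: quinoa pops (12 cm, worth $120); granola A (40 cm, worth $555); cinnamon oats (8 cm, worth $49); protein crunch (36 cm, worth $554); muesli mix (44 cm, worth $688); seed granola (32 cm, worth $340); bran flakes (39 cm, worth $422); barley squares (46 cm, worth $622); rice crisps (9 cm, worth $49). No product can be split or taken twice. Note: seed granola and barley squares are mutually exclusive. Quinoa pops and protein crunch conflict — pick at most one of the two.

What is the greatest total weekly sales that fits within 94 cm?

1310

Taking muesli mix + barley squares: 90 cm used, 1310 in weekly sales.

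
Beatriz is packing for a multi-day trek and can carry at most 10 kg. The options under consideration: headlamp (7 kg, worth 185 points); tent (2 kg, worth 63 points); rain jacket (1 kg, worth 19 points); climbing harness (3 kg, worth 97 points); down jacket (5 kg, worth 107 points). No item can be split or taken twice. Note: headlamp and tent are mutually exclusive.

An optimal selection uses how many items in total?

Best achievable utility is 282.
headlamp + climbing harness hits 282 at 10 kg.
All optima have 2 items.

2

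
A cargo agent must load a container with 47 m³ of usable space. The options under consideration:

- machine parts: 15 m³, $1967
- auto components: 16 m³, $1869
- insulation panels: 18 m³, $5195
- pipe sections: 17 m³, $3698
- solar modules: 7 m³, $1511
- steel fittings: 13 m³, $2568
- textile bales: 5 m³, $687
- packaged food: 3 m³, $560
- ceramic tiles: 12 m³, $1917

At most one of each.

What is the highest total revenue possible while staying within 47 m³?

11091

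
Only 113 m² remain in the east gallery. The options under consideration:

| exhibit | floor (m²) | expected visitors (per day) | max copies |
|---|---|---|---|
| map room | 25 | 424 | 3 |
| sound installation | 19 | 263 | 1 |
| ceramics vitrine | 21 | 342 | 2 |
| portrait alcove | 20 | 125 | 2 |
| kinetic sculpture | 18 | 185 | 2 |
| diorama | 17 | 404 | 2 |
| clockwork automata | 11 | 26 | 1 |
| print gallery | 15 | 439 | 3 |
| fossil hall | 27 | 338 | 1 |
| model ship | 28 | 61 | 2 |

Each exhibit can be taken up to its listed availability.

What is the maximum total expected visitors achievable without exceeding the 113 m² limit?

2569

Filling by ratio: map room + 2×diorama + 3×print gallery for 2549, with 9 m² left unused.
Replace diorama with map room: the trade gains 20 net, giving 2569 at 112 m².
The spare 1 m² is too small for any remaining exhibit, and no exchange beats 2569.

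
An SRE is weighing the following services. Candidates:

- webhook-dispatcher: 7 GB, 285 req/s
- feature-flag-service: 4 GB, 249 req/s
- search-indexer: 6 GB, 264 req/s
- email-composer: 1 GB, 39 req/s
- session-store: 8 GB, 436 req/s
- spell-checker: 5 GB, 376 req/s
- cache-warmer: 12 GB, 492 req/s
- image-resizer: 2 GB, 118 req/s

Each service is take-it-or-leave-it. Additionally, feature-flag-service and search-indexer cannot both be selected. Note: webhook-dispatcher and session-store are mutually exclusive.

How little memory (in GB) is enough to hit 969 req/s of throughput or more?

Look for the lowest-memory combination reaching 969.
email-composer + session-store + spell-checker + image-resizer reaches 969 using 16 GB.
Below 16 GB the best achievable stays under 969.

16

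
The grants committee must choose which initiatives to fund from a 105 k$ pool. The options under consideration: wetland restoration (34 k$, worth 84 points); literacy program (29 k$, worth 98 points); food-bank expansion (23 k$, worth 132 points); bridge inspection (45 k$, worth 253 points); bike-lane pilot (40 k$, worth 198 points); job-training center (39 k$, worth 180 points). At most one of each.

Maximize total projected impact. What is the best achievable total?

510

Ranking by ratio (projected impact/k$): food-bank expansion 5.74, bridge inspection 5.62, bike-lane pilot 4.95, job-training center 4.62.
Filling by ratio: literacy program + food-bank expansion + bridge inspection for 483, with 8 k$ left unused.
Replace literacy program and bridge inspection with bike-lane pilot + job-training center: the trade gains 27 net, giving 510 at 102 k$.
No other feasible combination exceeds 510.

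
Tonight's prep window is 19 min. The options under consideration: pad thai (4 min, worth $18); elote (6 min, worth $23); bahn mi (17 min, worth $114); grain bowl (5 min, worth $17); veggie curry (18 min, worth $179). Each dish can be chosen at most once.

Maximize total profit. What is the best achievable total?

Ranking by ratio (profit/min): veggie curry 9.94, bahn mi 6.71, pad thai 4.50, elote 3.83.
Veggie curry uses 18 of the 19 min and totals 179.

179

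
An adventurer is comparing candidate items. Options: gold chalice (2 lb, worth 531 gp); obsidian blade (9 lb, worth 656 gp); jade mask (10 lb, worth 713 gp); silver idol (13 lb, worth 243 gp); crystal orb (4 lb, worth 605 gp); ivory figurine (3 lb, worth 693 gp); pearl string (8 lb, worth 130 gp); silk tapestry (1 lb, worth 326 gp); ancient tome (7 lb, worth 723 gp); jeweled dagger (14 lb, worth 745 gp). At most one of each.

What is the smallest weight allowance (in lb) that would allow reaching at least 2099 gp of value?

10

Need the lightest bundle worth ≥ 2099.
gold chalice + crystal orb + ivory figurine + silk tapestry reaches 2155 using 10 lb.
Any bundle with less than 10 lb falls short of 2099.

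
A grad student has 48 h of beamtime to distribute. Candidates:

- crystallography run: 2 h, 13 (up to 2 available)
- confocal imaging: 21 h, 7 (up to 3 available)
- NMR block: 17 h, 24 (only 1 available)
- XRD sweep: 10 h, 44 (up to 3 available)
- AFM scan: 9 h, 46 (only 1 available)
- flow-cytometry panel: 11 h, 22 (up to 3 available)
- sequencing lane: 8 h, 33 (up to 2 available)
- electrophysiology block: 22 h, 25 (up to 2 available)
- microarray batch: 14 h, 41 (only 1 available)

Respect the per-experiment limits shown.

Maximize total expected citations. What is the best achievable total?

213

Filling by ratio: 2×crystallography run + 3×XRD sweep + AFM scan for 204, with 5 h left unused.
The 12 h tied up in crystallography run and XRD sweep is better spent on 2×sequencing lane — total rises to 213 (47 h).
That's the maximum — no swap from here does better than 213.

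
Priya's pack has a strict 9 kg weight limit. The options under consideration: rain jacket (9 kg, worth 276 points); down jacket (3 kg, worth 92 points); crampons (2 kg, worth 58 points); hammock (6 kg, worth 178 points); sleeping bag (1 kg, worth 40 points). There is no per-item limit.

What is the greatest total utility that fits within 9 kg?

Ranking by ratio (utility/kg): sleeping bag 40.00, rain jacket 30.67, down jacket 30.67, hammock 29.67.
Taking 9×sleeping bag: 9 kg used, 360 in utility.
That's the maximum — no swap from here does better than 360.

360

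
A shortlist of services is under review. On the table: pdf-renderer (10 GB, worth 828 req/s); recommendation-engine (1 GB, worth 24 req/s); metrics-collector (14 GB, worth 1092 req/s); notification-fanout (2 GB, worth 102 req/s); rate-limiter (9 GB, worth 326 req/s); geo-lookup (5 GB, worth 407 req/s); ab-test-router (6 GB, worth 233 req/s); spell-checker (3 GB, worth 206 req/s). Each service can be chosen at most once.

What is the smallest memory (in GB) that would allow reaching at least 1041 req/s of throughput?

Need the lightest bundle worth ≥ 1041.
metrics-collector reaches 1092 using 14 GB.
Any bundle with less than 14 GB falls short of 1041.

14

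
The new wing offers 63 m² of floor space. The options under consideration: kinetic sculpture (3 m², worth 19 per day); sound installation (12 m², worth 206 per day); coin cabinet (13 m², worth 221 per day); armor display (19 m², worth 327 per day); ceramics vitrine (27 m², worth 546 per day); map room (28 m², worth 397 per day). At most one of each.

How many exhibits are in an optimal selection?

4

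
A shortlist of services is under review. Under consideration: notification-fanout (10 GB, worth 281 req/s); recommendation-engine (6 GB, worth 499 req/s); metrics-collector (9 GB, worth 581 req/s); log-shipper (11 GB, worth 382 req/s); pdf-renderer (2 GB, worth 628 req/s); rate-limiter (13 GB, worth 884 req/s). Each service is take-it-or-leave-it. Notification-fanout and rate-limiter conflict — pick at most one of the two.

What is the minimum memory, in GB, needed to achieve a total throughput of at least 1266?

Look for the lowest-memory combination reaching 1266.
pdf-renderer + rate-limiter reaches 1512 using 15 GB.
Any bundle with less than 15 GB falls short of 1266.

15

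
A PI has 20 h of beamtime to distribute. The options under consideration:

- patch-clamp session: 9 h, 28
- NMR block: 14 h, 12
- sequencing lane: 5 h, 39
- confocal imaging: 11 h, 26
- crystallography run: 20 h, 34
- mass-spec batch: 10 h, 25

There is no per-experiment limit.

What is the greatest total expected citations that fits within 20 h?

Density check — sequencing lane 7.80, patch-clamp session 3.11, mass-spec batch 2.50 are the best per h.
4×sequencing lane uses 20 of the 20 h and totals 156.
That's the maximum — no swap from here does better than 156.

156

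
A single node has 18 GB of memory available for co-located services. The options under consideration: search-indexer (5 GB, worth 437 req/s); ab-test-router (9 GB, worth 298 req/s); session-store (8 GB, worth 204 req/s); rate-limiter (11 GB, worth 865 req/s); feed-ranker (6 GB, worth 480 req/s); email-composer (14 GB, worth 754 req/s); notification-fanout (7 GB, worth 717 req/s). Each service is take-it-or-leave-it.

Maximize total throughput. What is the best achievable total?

1634

The ratio ordering already packs tightly: search-indexer + feed-ranker + notification-fanout, 18 GB, 1634.
Next best is rate-limiter + notification-fanout at 1582 (18 GB) — short by 52.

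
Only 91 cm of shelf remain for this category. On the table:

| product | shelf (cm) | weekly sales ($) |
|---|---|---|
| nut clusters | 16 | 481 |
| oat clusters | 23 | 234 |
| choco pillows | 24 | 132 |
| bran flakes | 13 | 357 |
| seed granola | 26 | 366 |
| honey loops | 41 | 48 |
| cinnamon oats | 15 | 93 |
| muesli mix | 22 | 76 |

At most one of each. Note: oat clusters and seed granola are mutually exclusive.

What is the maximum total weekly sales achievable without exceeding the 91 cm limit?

1336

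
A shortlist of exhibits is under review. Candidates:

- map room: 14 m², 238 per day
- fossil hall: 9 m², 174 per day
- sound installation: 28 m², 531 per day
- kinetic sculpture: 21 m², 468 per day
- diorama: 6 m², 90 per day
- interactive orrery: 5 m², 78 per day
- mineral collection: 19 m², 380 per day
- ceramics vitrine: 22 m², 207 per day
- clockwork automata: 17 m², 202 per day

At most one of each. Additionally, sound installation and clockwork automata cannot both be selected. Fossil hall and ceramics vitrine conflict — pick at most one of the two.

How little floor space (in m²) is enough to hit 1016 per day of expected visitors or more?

49

Need the lightest bundle worth ≥ 1016.
Taking fossil hall + kinetic sculpture + mineral collection gives 1022 (≥ 1016) for 49 m².
Any bundle with less than 49 m² falls short of 1016.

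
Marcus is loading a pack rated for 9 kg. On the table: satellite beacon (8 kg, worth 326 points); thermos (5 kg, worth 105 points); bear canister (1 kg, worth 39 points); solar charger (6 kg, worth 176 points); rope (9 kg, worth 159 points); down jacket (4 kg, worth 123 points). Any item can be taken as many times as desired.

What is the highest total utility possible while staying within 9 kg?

365

Density check — satellite beacon 40.75, bear canister 39.00, down jacket 30.75 are the best per kg.
Best packing: satellite beacon + bear canister — 9 kg, 365 total.
Every other selection either busts 9 kg or fails to beat 365.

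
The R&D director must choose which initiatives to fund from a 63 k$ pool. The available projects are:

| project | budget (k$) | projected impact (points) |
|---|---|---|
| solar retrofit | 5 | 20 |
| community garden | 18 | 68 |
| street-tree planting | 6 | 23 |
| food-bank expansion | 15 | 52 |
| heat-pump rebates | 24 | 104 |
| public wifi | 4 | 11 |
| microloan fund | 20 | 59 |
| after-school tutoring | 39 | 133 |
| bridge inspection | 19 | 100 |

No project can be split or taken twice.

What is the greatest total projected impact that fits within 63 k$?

276

Density check — bridge inspection 5.26, heat-pump rebates 4.33, solar retrofit 4.00 are the best per k$.
Taking the top-ratio projects first gives solar retrofit + street-tree planting + heat-pump rebates + public wifi + bridge inspection for 258 (58 k$).
The 10 k$ tied up in street-tree planting and public wifi is better spent on food-bank expansion — total rises to 276 (63 k$).
Runner-up community garden + heat-pump rebates + bridge inspection tops out at 272.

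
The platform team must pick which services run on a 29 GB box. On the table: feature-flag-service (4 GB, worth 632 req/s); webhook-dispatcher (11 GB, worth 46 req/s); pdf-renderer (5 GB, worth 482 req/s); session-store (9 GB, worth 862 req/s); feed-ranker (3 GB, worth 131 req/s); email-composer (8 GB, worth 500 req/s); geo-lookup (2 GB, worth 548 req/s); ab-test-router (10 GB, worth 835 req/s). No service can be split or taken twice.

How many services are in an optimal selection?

Best achievable throughput is 3024.
feature-flag-service + pdf-renderer + session-store + email-composer + geo-lookup hits 3024 at 28 GB.
Any selection reaching 3024 contains exactly 5 services.

5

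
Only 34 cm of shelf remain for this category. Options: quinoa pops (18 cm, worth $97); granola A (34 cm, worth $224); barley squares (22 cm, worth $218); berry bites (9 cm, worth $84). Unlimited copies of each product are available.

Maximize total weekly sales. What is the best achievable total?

Taking barley squares + berry bites: 31 cm used, 302 in weekly sales.

302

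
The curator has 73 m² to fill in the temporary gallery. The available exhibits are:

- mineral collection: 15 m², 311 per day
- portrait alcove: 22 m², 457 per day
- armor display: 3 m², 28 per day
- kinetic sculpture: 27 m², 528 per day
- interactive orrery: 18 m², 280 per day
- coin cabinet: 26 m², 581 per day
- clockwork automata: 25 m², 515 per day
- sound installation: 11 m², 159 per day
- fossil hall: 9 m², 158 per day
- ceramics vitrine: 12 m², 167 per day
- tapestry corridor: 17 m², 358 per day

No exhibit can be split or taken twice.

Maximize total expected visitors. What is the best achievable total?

1553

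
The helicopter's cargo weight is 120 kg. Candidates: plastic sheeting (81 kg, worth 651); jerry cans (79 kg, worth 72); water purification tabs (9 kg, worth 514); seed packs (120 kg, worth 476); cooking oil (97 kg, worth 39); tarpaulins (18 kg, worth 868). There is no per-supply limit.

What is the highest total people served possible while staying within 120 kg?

6682

Ranking by ratio (people served/kg): water purification tabs 57.11, tarpaulins 48.22, plastic sheeting 8.04, seed packs 3.97.
13×water purification tabs uses 117 of the 120 kg and totals 6682.
Every other selection either busts 120 kg or fails to beat 6682.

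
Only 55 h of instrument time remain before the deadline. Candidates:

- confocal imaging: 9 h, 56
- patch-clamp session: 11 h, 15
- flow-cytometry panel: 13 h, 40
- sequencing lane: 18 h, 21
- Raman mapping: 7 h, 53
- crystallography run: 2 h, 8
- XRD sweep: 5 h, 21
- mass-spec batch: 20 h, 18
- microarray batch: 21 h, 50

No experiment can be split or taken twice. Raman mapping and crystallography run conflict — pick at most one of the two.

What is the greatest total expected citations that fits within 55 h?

220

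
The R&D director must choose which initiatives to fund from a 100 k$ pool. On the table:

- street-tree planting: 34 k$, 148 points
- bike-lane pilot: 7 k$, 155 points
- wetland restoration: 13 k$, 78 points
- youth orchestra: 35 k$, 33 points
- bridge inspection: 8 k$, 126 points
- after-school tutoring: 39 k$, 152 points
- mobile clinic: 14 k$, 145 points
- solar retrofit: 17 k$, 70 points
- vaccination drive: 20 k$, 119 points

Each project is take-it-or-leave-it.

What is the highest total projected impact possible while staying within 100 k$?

771

Best packing: street-tree planting + bike-lane pilot + wetland restoration + bridge inspection + mobile clinic + vaccination drive — 96 k$, 771 total.
Every other selection either busts 100 k$ or fails to beat 771.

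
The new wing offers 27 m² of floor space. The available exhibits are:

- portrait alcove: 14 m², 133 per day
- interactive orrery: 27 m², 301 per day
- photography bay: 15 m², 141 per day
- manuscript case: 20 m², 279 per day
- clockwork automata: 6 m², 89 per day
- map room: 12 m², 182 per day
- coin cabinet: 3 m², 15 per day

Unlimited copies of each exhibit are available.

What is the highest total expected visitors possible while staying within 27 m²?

Taking 2×map room + coin cabinet: 27 m² used, 379 in expected visitors.
That's the maximum — no swap from here does better than 379.

379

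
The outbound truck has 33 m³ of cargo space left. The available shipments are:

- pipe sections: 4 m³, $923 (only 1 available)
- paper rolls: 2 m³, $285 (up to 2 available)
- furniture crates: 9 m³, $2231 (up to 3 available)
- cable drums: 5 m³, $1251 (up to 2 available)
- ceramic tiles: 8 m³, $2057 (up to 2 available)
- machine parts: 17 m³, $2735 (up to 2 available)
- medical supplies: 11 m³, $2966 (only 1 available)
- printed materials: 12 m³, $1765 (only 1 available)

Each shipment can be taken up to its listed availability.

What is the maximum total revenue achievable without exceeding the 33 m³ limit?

Density check — medical supplies 269.64, ceramic tiles 257.12, cable drums 250.20, furniture crates 247.89 are the best per m³.
Taking the top-ratio shipments first gives cable drums + 2×ceramic tiles + medical supplies for 8331 (32 m³).
The 8 m³ tied up in ceramic tiles is better spent on furniture crates — total rises to 8505 (33 m³).
No other feasible combination exceeds 8505.

8505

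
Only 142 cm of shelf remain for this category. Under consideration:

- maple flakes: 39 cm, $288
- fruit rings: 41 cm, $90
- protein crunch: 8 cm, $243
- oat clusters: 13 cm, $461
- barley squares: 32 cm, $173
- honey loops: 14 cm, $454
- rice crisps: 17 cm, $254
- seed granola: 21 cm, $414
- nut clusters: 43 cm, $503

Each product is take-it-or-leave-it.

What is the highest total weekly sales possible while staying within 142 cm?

Filling by ratio: protein crunch + oat clusters + honey loops + rice crisps + seed granola + nut clusters for 2329, with 26 cm left unused.
Dropping rice crisps frees 17 cm; slotting in maple flakes (39 cm) lifts the total to 2363 at 138 cm.

2363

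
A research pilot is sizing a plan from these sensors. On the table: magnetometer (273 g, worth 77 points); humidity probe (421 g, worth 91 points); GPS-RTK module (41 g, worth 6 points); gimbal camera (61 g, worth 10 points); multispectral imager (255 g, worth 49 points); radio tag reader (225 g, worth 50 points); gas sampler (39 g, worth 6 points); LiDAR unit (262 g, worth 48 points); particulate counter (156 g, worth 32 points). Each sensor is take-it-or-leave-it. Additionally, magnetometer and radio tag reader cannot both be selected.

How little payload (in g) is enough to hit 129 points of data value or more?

567

Need the lightest bundle worth ≥ 129.
magnetometer + multispectral imager + gas sampler reaches 132 using 567 g.
Any bundle with less than 567 g falls short of 129.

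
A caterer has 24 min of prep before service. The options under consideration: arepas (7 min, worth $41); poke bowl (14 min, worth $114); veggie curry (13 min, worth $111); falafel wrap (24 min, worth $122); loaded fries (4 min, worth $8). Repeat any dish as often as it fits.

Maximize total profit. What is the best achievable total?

160

Density check — veggie curry 8.54, poke bowl 8.14, arepas 5.86, falafel wrap 5.08 are the best per min.
The ratio ordering already packs tightly: arepas + veggie curry + loaded fries, 24 min, 160.
Every other selection either busts 24 min or fails to beat 160.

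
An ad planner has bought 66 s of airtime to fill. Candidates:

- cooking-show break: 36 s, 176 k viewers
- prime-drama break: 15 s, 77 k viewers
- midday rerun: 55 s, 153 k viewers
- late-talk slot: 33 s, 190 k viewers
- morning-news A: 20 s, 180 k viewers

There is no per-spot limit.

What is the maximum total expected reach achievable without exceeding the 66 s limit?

540

Taking 3×morning-news A: 60 s used, 540 in expected reach.
That's the maximum — no swap from here does better than 540.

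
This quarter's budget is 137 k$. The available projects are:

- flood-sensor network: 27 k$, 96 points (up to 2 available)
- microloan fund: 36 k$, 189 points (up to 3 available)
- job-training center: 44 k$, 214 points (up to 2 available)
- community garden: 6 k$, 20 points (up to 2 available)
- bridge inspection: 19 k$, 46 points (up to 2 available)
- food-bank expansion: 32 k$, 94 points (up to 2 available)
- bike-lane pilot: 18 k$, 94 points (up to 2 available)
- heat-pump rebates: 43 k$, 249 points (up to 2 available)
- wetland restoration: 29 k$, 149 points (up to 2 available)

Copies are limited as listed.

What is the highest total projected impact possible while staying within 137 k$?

741

Filling by ratio: microloan fund + 2×community garden + 2×heat-pump rebates for 727, with 3 k$ left unused.
Dropping microloan fund and 2×community garden frees 48 k$; slotting in bike-lane pilot + wetland restoration (47 k$) lifts the total to 741 at 133 k$.
No other feasible combination exceeds 741.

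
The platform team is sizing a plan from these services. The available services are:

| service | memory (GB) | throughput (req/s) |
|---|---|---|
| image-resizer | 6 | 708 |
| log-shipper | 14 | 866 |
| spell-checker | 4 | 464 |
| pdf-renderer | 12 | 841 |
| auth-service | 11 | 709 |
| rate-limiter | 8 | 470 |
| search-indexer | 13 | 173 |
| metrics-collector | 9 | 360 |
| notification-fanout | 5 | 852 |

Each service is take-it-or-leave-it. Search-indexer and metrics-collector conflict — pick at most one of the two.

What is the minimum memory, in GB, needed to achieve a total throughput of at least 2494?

23

Minimise GB subject to total throughput ≥ 2494.
image-resizer + spell-checker + rate-limiter + notification-fanout: 2494 throughput at 23 GB.
Any bundle with less than 23 GB falls short of 2494.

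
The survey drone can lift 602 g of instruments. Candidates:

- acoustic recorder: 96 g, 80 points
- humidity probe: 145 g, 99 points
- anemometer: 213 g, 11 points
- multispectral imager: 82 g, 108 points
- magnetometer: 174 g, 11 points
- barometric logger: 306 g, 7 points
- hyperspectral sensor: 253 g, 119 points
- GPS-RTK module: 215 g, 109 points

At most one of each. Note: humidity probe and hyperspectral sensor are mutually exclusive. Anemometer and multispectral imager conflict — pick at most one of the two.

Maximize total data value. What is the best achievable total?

Density check — multispectral imager 1.32, acoustic recorder 0.83, humidity probe 0.68, GPS-RTK module 0.51 are the best per g.
The ratio ordering already packs tightly: acoustic recorder + humidity probe + multispectral imager + GPS-RTK module, 538 g, 396.
No other feasible combination exceeds 396.

396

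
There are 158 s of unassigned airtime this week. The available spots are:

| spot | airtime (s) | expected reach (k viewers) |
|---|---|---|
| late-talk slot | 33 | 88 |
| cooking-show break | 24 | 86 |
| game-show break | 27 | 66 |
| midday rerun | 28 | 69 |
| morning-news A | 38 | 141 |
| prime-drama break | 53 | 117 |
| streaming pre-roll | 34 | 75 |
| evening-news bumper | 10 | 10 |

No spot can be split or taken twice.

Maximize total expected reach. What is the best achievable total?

A density-first pass picks late-talk slot + cooking-show break + game-show break + midday rerun + morning-news A — 450 at 150 s.
Replace game-show break with streaming pre-roll: the trade gains 9 net, giving 459 at 157 s.

459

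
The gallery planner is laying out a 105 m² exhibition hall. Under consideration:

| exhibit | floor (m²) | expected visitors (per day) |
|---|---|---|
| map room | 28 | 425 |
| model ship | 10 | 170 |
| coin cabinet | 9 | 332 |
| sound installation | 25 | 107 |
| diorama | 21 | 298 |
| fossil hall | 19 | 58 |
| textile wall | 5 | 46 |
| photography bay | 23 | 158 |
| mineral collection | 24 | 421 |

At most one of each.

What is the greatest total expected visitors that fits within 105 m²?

Best packing: map room + model ship + coin cabinet + diorama + textile wall + mineral collection — 97 m², 1692 total.
Runner-up map room + model ship + coin cabinet + diorama + mineral collection tops out at 1646.

1692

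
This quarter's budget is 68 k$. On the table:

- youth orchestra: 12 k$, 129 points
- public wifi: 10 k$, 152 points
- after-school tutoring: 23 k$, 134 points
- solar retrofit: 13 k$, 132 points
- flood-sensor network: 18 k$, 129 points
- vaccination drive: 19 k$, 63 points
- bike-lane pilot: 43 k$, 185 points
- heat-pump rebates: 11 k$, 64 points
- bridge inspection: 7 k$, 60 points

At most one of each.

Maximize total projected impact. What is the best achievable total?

607

Taking the top-ratio projects first gives youth orchestra + public wifi + solar retrofit + flood-sensor network + bridge inspection for 602 (60 k$).
The 18 k$ tied up in flood-sensor network is better spent on after-school tutoring — total rises to 607 (65 k$).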